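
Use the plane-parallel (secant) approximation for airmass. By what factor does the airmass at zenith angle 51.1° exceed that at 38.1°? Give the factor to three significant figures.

X(51.1°)/X(38.1°) = sec 51.1° / sec 38.1° = cos 38.1° / cos 51.1° = 0.7869/0.6280 = 1.2532.

1.25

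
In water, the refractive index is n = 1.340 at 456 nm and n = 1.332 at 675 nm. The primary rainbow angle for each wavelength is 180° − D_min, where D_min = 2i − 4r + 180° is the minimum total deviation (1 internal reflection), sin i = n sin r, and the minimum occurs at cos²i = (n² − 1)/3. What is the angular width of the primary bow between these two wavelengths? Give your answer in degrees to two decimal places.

1.15°

At 456 nm (n = 1.340): cos²i = 0.26520 → i = 59.004°, r = 39.770°, D_min = 138.929°, rainbow angle = 41.071°.
At 675 nm (n = 1.332): cos²i = 0.25807 → i = 59.469°, r = 40.290°, D_min = 137.776°, rainbow angle = 42.224°.
Angular width = |41.071° − 42.224°| = 1.153°.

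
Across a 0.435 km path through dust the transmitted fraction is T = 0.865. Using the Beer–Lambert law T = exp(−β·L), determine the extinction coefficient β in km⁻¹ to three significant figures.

0.333 km⁻¹

Beer–Lambert: T = exp(−βL) ⇒ β = −ln(T)/L = −ln(0.865)/0.435 = 0.1450/0.435 = 0.3334 km⁻¹.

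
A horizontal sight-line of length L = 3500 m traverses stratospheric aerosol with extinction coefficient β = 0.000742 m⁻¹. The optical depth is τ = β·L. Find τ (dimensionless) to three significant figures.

2.60

τ = β·L = 0.000742 × 3500 = 2.5970.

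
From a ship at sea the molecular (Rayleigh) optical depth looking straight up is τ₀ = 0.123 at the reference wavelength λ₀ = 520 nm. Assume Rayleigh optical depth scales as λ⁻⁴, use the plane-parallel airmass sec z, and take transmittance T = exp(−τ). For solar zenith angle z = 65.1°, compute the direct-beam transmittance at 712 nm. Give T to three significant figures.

0.920

sec 65.1° = 2.3751.
τ = 0.123 × (520/712)⁴ × 2.3751 = 0.123 × 0.2845 × 2.3751 = 0.0831.
T = exp(−0.0831) = 0.9202.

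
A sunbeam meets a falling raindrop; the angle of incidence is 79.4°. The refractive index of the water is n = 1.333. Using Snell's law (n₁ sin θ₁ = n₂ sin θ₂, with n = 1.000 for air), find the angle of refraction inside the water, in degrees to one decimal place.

Snell: sin θ_r = sin θ_i / n = sin 79.4° / 1.333 = 0.9829 / 1.333 = 0.7374.
θ_r = arcsin(0.7374) = 47.51°.

47.5°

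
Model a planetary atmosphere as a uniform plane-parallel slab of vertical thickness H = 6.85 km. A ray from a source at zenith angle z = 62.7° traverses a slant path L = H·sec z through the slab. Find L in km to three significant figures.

sec z = 1/cos 62.7° = 2.1803.
L = 6.85 × 2.1803 = 14.935 km.

14.9 km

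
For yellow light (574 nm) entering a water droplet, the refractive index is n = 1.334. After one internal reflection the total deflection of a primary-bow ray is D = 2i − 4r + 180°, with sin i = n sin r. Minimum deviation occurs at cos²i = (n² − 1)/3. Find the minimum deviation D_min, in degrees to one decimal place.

138.1°

cos²i = (1.77956 − 1)/3 = 0.25985; i = arccos(0.50976) = 59.352°.
sin r = sin 59.352°/1.334 = 0.64492; r = 40.159°.
D_min = 2·59.352° − 4·40.159° + 180° = 138.067°.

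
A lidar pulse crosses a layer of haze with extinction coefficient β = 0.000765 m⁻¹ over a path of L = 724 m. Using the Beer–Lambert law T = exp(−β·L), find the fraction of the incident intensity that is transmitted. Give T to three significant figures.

0.575

τ = β·L = 0.000765 × 724 = 0.5539.
T = exp(−0.5539) = 0.5747.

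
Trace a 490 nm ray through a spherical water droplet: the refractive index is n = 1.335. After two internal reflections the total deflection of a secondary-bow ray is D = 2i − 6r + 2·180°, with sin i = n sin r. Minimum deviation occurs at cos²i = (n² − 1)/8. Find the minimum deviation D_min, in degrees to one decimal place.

231.4°

cos²i = (1.78222 − 1)/8 = 0.09778; i = arccos(0.31269) = 71.778°.
sin r = sin 71.778°/1.335 = 0.71150; r = 45.357°.
D_min = 2·71.778° − 6·45.357° + 360° = 231.414°.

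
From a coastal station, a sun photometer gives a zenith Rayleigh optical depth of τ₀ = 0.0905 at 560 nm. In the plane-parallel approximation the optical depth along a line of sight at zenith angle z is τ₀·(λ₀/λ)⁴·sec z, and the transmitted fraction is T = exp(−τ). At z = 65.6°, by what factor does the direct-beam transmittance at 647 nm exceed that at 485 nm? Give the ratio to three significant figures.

1.31

Airmass: sec 65.6° = 2.4207.
τ(647 nm) = 0.0905 × (560/647)⁴ × 2.4207 = 0.0905 × 0.5612 × 2.4207 = 0.1229.
τ(485 nm) = 0.0905 × (560/485)⁴ × 2.4207 = 0.0905 × 1.7774 × 2.4207 = 0.3894.
T(647)/T(485) = exp(τ_B − τ_A) = exp(0.2664) = 1.3053.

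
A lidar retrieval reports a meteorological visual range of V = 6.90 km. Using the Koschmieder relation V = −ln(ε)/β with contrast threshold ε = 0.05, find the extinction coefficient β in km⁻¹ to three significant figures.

0.434 km⁻¹

β = −ln(0.05) / V = 2.996 / 6.90 = 0.4342 km⁻¹.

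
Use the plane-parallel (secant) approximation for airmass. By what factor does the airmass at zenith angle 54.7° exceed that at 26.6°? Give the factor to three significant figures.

X(54.7°)/X(26.6°) = sec 54.7° / sec 26.6° = cos 26.6° / cos 54.7° = 0.8942/0.5779 = 1.5474.

1.55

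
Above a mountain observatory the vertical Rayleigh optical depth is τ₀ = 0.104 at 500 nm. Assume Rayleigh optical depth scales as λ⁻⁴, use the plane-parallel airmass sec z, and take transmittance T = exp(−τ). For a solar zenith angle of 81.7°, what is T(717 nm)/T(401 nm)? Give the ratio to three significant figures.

Airmass: sec 81.7° = 6.9273.
τ(717 nm) = 0.104 × (500/717)⁴ × 6.9273 = 0.104 × 0.2365 × 6.9273 = 0.1704.
τ(401 nm) = 0.104 × (500/401)⁴ × 6.9273 = 0.104 × 2.4171 × 6.9273 = 1.7414.
T(717)/T(401) = exp(τ_B − τ_A) = exp(1.5710) = 4.8116.

4.81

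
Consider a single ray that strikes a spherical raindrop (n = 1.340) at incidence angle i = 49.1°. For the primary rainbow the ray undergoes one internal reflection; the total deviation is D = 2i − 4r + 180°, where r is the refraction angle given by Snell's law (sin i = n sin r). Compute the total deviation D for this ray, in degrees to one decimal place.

140.8°

sin r = sin 49.1° / 1.340 = 0.7559/1.340 = 0.5641; r = 34.34°.
D = 2·49.1° − 4·34.34° + 180° = 98.20° − 137.35° + 180° = 140.85°.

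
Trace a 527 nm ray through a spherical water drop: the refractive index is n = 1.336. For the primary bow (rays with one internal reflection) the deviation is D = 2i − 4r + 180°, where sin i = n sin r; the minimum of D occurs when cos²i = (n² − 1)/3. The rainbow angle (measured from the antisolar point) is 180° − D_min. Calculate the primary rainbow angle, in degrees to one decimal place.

cos²i = (1.78490 − 1)/3 = 0.26163; i = arccos(0.51150) = 59.236°.
sin r = sin 59.236°/1.336 = 0.64318; r = 40.029°.
D_min = 2·59.236° − 4·40.029° + 180° = 138.356°.
Rainbow angle = 180° − D_min = 41.644°.

41.6°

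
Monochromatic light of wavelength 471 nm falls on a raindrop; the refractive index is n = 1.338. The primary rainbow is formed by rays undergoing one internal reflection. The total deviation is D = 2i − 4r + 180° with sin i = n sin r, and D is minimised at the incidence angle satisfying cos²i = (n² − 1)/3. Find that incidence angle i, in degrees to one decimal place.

cos²i = (1.338² − 1)/3 = (1.79024 − 1)/3 = 0.26341.
cos i = 0.51324, so i = 59.120°.

59.1°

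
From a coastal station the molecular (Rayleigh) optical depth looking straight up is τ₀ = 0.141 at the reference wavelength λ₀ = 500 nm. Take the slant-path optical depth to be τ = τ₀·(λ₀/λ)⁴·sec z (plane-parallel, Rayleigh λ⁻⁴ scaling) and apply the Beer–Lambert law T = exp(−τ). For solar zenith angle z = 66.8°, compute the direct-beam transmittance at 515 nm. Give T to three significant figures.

sec 66.8° = 2.5384.
τ = 0.141 × (500/515)⁴ × 2.5384 = 0.141 × 0.8885 × 2.5384 = 0.3180.
T = exp(−0.3180) = 0.7276.

0.728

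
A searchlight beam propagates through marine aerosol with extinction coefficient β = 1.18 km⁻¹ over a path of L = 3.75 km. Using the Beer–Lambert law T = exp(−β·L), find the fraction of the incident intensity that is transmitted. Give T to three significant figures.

τ = β·L = 1.18 × 3.75 = 4.4250.
T = exp(−4.4250) = 0.0120.

0.0120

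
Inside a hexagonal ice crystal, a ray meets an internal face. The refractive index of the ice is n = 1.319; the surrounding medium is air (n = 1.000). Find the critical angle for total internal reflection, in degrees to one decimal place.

sin θ_c = n_air / n = 1.000 / 1.319 = 0.7582.
θ_c = arcsin(0.7582) = 49.30°.

49.3°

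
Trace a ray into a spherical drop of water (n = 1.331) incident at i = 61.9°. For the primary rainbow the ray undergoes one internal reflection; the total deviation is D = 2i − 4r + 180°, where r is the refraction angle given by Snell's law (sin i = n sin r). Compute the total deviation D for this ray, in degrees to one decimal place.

sin r = sin 61.9° / 1.331 = 0.8821/1.331 = 0.6628; r = 41.51°.
D = 2·61.9° − 4·41.51° + 180° = 123.80° − 166.04° + 180° = 137.76°.

137.8°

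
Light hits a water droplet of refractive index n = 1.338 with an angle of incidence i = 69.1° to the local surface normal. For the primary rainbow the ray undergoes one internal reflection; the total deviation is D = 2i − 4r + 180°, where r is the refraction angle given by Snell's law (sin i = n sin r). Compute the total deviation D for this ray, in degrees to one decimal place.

141.1°

sin r = sin 69.1° / 1.338 = 0.9342/1.338 = 0.6982; r = 44.28°.
D = 2·69.1° − 4·44.28° + 180° = 138.20° − 177.13° + 180° = 141.07°.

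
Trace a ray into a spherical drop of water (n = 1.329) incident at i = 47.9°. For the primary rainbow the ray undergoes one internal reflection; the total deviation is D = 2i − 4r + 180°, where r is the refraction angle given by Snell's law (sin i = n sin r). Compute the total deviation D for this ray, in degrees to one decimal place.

sin r = sin 47.9° / 1.329 = 0.7420/1.329 = 0.5583; r = 33.94°.
D = 2·47.9° − 4·33.94° + 180° = 95.80° − 135.75° + 180° = 140.05°.

140.0°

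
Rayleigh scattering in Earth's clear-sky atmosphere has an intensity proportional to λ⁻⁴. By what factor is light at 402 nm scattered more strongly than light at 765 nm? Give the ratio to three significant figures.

13.1

Rayleigh scattering ∝ λ⁻⁴, so the ratio of coefficients is the inverse fourth power of the wavelength ratio.
σ(402)/σ(765) = (765/402)⁴ = (1.9030)⁴ = 13.11.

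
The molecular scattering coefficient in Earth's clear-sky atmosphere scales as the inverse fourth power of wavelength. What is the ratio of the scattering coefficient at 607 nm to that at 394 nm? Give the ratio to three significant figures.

Rayleigh scattering ∝ λ⁻⁴, so the ratio of coefficients is the inverse fourth power of the wavelength ratio.
σ(607)/σ(394) = (394/607)⁴ = (0.6491)⁴ = 0.1775.

0.178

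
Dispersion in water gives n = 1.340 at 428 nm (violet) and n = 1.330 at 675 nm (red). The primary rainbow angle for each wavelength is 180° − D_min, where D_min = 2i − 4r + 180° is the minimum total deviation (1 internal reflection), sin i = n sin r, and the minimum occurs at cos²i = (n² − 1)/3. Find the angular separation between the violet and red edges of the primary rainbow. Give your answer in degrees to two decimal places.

At 428 nm (n = 1.340): cos²i = 0.26520 → i = 59.004°, r = 39.770°, D_min = 138.929°, rainbow angle = 41.071°.
At 675 nm (n = 1.330): cos²i = 0.25630 → i = 59.585°, r = 40.422°, D_min = 137.484°, rainbow angle = 42.516°.
Angular width = |41.071° − 42.516°| = 1.445°.

1.45°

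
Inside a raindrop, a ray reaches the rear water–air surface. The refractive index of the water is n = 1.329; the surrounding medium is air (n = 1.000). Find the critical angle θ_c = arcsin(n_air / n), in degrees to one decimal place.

48.8°

sin θ_c = n_air / n = 1.000 / 1.329 = 0.7524.
θ_c = arcsin(0.7524) = 48.80°.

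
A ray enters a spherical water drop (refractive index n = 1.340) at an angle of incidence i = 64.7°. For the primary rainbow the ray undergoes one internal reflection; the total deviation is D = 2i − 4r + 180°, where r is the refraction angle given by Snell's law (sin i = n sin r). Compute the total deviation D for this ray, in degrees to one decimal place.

sin r = sin 64.7° / 1.340 = 0.9041/1.340 = 0.6747; r = 42.43°.
D = 2·64.7° − 4·42.43° + 180° = 129.40° − 169.72° + 180° = 139.68°.

139.7°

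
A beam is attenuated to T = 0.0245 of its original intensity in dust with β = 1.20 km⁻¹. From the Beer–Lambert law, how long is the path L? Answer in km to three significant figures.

3.09 km

Beer–Lambert: T = exp(−βL) ⇒ L = −ln(T)/β = −ln(0.0245)/1.20 = 3.7091/1.20 = 3.091 km.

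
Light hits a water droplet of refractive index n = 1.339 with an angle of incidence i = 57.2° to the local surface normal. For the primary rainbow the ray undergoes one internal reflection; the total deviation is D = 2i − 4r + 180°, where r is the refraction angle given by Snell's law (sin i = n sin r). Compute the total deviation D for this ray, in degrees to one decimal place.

138.9°

sin r = sin 57.2° / 1.339 = 0.8406/1.339 = 0.6278; r = 38.88°.
D = 2·57.2° − 4·38.88° + 180° = 114.40° − 155.54° + 180° = 138.86°.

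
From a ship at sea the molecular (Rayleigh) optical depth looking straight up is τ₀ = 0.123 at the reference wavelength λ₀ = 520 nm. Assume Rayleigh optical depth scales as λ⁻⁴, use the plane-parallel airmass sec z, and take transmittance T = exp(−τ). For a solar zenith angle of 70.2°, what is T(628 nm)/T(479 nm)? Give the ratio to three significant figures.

Airmass: sec 70.2° = 2.9521.
τ(628 nm) = 0.123 × (520/628)⁴ × 2.9521 = 0.123 × 0.4701 × 2.9521 = 0.1707.
τ(479 nm) = 0.123 × (520/479)⁴ × 2.9521 = 0.123 × 1.3889 × 2.9521 = 0.5043.
T(628)/T(479) = exp(τ_B − τ_A) = exp(0.3336) = 1.3960.

1.40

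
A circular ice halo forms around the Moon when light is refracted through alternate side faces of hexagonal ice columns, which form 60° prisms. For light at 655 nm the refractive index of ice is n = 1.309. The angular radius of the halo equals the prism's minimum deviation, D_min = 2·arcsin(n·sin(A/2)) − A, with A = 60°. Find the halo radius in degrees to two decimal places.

n·sin(A/2) = 1.309 × sin 30° = 1.309 × 0.5000 = 0.6545.
D_min = 2·arcsin(0.6545) − 60° = 2 × 40.882° − 60° = 21.763°.

21.76°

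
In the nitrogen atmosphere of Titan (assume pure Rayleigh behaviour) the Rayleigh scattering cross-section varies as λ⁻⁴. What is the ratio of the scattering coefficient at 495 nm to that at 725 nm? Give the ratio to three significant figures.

4.60

Rayleigh scattering ∝ λ⁻⁴, so the ratio of coefficients is the inverse fourth power of the wavelength ratio.
σ(495)/σ(725) = (725/495)⁴ = (1.4646)⁴ = 4.602.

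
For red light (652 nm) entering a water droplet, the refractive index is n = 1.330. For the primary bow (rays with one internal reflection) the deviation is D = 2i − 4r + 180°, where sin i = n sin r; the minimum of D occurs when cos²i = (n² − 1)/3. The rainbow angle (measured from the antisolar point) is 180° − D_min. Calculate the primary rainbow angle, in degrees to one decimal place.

cos²i = (1.76890 − 1)/3 = 0.25630; i = arccos(0.50626) = 59.585°.
sin r = sin 59.585°/1.330 = 0.64841; r = 40.422°.
D_min = 2·59.585° − 4·40.422° + 180° = 137.484°.
Rainbow angle = 180° − D_min = 42.516°.

42.5°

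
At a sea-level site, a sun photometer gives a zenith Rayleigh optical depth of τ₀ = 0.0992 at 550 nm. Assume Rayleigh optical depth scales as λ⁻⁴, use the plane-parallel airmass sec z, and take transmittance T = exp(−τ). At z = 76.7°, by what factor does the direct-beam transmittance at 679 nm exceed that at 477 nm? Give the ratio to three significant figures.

Airmass: sec 76.7° = 4.3469.
τ(679 nm) = 0.0992 × (550/679)⁴ × 4.3469 = 0.0992 × 0.4305 × 4.3469 = 0.1856.
τ(477 nm) = 0.0992 × (550/477)⁴ × 4.3469 = 0.0992 × 1.7676 × 4.3469 = 0.7622.
T(679)/T(477) = exp(τ_B − τ_A) = exp(0.5766) = 1.7799.

1.78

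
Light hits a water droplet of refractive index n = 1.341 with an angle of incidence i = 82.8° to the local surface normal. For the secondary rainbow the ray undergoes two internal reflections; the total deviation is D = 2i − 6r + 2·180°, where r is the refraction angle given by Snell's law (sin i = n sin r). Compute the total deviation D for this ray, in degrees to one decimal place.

sin r = sin 82.8° / 1.341 = 0.9921/1.341 = 0.7398; r = 47.72°.
D = 2·82.8° − 6·47.72° + 2·180° = 165.60° − 286.30° + 360° = 239.30°.

239.3°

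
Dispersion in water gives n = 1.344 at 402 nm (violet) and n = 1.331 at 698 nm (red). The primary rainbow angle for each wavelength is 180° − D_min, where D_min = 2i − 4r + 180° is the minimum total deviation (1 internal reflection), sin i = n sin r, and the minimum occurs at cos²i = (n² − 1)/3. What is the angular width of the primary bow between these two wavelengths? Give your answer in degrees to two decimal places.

At 402 nm (n = 1.344): cos²i = 0.26878 → i = 58.772°, r = 39.512°, D_min = 139.495°, rainbow angle = 40.505°.
At 698 nm (n = 1.331): cos²i = 0.25719 → i = 59.527°, r = 40.356°, D_min = 137.630°, rainbow angle = 42.370°.
Angular width = |40.505° − 42.370°| = 1.865°.

1.86°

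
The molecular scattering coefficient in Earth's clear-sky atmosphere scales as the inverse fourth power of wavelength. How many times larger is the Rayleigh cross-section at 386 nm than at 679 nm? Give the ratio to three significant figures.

9.57

Rayleigh scattering ∝ λ⁻⁴, so the ratio of coefficients is the inverse fourth power of the wavelength ratio.
σ(386)/σ(679) = (679/386)⁴ = (1.7591)⁴ = 9.575.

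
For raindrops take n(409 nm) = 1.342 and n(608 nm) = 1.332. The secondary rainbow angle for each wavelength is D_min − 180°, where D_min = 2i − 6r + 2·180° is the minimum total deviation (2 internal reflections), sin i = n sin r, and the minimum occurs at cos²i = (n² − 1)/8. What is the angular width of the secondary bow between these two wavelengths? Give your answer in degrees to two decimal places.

At 409 nm (n = 1.342): cos²i = 0.10012 → i = 71.554°, r = 44.981°, D_min = 233.222°, rainbow angle = 53.222°.
At 608 nm (n = 1.332): cos²i = 0.09678 → i = 71.875°, r = 45.520°, D_min = 230.628°, rainbow angle = 50.628°.
Angular width = |53.222° − 50.628°| = 2.594°.

2.59°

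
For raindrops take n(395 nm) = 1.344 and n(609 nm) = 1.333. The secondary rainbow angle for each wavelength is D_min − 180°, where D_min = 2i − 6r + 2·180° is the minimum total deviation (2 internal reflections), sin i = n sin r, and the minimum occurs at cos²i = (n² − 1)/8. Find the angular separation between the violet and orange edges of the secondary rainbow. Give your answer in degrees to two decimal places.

2.84°

At 395 nm (n = 1.344): cos²i = 0.10079 → i = 71.490°, r = 44.874°, D_min = 233.733°, rainbow angle = 53.733°.
At 609 nm (n = 1.333): cos²i = 0.09711 → i = 71.843°, r = 45.466°, D_min = 230.891°, rainbow angle = 50.891°.
Angular width = |53.733° − 50.891°| = 2.842°.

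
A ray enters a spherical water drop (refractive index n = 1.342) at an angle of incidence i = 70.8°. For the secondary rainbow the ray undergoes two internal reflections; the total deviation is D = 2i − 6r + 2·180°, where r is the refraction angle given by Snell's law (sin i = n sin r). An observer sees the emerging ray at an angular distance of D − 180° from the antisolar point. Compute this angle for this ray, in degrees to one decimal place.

53.2°

sin r = sin 70.8° / 1.342 = 0.9444/1.342 = 0.7037; r = 44.73°.
D = 2·70.8° − 6·44.73° + 2·180° = 141.60° − 268.35° + 360° = 233.25°.
Angle from antisolar point = D − 180° = 53.25°.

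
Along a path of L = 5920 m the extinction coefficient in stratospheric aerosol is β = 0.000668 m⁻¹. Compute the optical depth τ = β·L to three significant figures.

τ = β·L = 0.000668 × 5920 = 3.9546.

3.95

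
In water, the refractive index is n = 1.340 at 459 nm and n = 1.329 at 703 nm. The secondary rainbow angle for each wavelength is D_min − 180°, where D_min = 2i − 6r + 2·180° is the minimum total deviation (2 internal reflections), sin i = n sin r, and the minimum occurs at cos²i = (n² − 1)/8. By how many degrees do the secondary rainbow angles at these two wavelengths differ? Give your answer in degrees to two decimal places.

At 459 nm (n = 1.340): cos²i = 0.09945 → i = 71.618°, r = 45.088°, D_min = 232.709°, rainbow angle = 52.709°.
At 703 nm (n = 1.329): cos²i = 0.09578 → i = 71.972°, r = 45.685°, D_min = 229.837°, rainbow angle = 49.837°.
Angular width = |52.709° − 49.837°| = 2.872°.

2.87°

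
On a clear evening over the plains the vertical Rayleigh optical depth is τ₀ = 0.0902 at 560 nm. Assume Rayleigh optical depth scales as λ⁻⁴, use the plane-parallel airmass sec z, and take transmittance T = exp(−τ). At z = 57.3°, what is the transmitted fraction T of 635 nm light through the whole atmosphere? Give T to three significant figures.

sec 57.3° = 1.8510.
τ = 0.0902 × (560/635)⁴ × 1.8510 = 0.0902 × 0.6049 × 1.8510 = 0.1010.
T = exp(−0.1010) = 0.9039.

0.904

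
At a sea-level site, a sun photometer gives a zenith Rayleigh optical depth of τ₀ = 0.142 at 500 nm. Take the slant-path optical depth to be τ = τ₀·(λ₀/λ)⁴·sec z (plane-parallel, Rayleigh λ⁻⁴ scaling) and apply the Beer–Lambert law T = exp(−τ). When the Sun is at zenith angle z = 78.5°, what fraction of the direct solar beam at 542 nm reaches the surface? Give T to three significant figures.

sec 78.5° = 5.0159.
τ = 0.142 × (500/542)⁴ × 5.0159 = 0.142 × 0.7242 × 5.0159 = 0.5158.
T = exp(−0.5158) = 0.5970.

0.597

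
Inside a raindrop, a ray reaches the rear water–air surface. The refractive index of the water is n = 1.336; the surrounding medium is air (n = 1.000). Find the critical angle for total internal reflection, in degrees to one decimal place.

48.5°

sin θ_c = n_air / n = 1.000 / 1.336 = 0.7485.
θ_c = arcsin(0.7485) = 48.46°.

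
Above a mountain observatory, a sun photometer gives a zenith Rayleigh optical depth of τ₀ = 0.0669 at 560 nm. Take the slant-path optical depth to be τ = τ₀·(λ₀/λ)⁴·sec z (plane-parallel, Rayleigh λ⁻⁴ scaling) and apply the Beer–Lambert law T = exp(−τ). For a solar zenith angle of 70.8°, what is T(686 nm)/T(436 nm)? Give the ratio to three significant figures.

1.59

Airmass: sec 70.8° = 3.0407.
τ(686 nm) = 0.0669 × (560/686)⁴ × 3.0407 = 0.0669 × 0.4441 × 3.0407 = 0.0903.
τ(436 nm) = 0.0669 × (560/436)⁴ × 3.0407 = 0.0669 × 2.7215 × 3.0407 = 0.5536.
T(686)/T(436) = exp(τ_B − τ_A) = exp(0.4633) = 1.5893.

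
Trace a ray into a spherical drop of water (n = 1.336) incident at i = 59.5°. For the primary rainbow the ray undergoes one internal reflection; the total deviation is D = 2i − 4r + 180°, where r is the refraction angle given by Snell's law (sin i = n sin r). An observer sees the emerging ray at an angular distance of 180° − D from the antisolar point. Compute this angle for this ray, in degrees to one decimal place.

41.6°

sin r = sin 59.5° / 1.336 = 0.8616/1.336 = 0.6449; r = 40.16°.
D = 2·59.5° − 4·40.16° + 180° = 119.00° − 160.64° + 180° = 138.36°.
Angle from antisolar point = 180° − D = 41.64°.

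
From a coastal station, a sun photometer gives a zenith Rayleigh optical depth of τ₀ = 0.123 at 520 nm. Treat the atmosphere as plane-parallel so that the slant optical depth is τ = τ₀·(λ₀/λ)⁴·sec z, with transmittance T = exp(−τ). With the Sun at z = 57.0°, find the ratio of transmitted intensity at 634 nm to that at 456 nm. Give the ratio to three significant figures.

Airmass: sec 57.0° = 1.8361.
τ(634 nm) = 0.123 × (520/634)⁴ × 1.8361 = 0.123 × 0.4525 × 1.8361 = 0.1022.
τ(456 nm) = 0.123 × (520/456)⁴ × 1.8361 = 0.123 × 1.6910 × 1.8361 = 0.3819.
T(634)/T(456) = exp(τ_B − τ_A) = exp(0.2797) = 1.3227.

1.32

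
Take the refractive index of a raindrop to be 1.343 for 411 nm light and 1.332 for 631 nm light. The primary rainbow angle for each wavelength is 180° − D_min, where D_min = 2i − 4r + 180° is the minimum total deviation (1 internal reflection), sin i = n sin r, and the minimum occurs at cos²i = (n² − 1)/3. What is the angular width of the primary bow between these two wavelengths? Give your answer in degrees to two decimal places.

1.58°

At 411 nm (n = 1.343): cos²i = 0.26788 → i = 58.830°, r = 39.577°, D_min = 139.354°, rainbow angle = 40.646°.
At 631 nm (n = 1.332): cos²i = 0.25807 → i = 59.469°, r = 40.290°, D_min = 137.776°, rainbow angle = 42.224°.
Angular width = |40.646° − 42.224°| = 1.578°.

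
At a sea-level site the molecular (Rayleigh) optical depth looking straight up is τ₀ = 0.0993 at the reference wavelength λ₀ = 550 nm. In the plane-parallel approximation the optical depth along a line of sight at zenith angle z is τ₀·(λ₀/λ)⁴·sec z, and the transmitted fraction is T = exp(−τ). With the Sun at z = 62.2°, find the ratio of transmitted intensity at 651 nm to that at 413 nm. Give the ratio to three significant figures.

Airmass: sec 62.2° = 2.1441.
τ(651 nm) = 0.0993 × (550/651)⁴ × 2.1441 = 0.0993 × 0.5095 × 2.1441 = 0.1085.
τ(413 nm) = 0.0993 × (550/413)⁴ × 2.1441 = 0.0993 × 3.1452 × 2.1441 = 0.6697.
T(651)/T(413) = exp(τ_B − τ_A) = exp(0.5612) = 1.7527.

1.75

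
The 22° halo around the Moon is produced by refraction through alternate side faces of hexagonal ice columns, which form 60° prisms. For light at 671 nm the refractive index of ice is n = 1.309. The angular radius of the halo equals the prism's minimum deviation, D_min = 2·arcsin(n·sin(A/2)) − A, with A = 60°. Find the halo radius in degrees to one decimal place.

21.8°

n·sin(A/2) = 1.309 × sin 30° = 1.309 × 0.5000 = 0.6545.
D_min = 2·arcsin(0.6545) − 60° = 2 × 40.882° − 60° = 21.763°.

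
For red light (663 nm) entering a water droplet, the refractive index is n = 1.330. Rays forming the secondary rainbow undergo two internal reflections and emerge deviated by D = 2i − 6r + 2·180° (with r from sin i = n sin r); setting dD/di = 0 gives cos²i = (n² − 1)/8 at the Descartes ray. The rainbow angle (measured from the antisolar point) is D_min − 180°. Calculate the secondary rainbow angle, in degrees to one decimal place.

cos²i = (1.76890 − 1)/8 = 0.09611; i = arccos(0.31002) = 71.940°.
sin r = sin 71.940°/1.330 = 0.71483; r = 45.630°.
D_min = 2·71.940° − 6·45.630° + 360° = 230.101°.
Rainbow angle = D_min − 180° = 50.101°.

50.1°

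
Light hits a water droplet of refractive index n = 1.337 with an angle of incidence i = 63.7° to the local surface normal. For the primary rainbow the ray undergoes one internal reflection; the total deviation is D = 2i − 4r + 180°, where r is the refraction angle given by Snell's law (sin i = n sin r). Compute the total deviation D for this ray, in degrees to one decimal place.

139.0°

sin r = sin 63.7° / 1.337 = 0.8965/1.337 = 0.6705; r = 42.11°.
D = 2·63.7° − 4·42.11° + 180° = 127.40° − 168.43° + 180° = 138.97°.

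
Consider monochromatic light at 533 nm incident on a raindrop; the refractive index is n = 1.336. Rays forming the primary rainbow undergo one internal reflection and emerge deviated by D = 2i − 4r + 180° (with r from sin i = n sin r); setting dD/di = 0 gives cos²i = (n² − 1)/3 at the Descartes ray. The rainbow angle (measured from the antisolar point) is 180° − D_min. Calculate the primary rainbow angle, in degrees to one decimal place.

41.6°

cos²i = (1.78490 − 1)/3 = 0.26163; i = arccos(0.51150) = 59.236°.
sin r = sin 59.236°/1.336 = 0.64318; r = 40.029°.
D_min = 2·59.236° − 4·40.029° + 180° = 138.356°.
Rainbow angle = 180° − D_min = 41.644°.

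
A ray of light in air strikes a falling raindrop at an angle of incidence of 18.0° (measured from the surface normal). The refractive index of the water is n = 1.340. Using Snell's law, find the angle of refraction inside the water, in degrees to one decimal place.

13.3°

Snell: sin θ_r = sin θ_i / n = sin 18.0° / 1.340 = 0.3090 / 1.340 = 0.2306.
θ_r = arcsin(0.2306) = 13.33°.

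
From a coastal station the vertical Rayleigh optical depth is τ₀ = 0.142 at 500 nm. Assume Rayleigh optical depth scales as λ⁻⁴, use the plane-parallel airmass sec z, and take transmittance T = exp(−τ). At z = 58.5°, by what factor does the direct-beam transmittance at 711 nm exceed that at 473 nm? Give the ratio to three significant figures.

1.31

Airmass: sec 58.5° = 1.9139.
τ(711 nm) = 0.142 × (500/711)⁴ × 1.9139 = 0.142 × 0.2446 × 1.9139 = 0.0665.
τ(473 nm) = 0.142 × (500/473)⁴ × 1.9139 = 0.142 × 1.2486 × 1.9139 = 0.3393.
T(711)/T(473) = exp(τ_B − τ_A) = exp(0.2729) = 1.3137.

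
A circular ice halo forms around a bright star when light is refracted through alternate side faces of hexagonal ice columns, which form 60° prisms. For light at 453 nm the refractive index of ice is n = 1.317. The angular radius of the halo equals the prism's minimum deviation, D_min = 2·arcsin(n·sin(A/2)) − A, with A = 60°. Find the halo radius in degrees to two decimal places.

n·sin(A/2) = 1.317 × sin 30° = 1.317 × 0.5000 = 0.6585.
D_min = 2·arcsin(0.6585) − 60° = 2 × 41.186° − 60° = 22.371°.

22.37°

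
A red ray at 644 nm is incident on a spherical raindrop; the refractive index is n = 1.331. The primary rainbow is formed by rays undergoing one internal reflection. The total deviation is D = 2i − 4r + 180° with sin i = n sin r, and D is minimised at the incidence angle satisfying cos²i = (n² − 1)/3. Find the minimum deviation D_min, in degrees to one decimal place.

cos²i = (1.77156 − 1)/3 = 0.25719; i = arccos(0.50714) = 59.527°.
sin r = sin 59.527°/1.331 = 0.64753; r = 40.356°.
D_min = 2·59.527° − 4·40.356° + 180° = 137.630°.

137.6°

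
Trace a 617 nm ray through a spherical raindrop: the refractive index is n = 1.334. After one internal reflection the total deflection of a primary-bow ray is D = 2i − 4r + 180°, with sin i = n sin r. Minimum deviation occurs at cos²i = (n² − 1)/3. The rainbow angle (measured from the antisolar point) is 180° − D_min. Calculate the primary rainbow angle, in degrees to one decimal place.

cos²i = (1.77956 − 1)/3 = 0.25985; i = arccos(0.50976) = 59.352°.
sin r = sin 59.352°/1.334 = 0.64492; r = 40.159°.
D_min = 2·59.352° − 4·40.159° + 180° = 138.067°.
Rainbow angle = 180° − D_min = 41.933°.

41.9°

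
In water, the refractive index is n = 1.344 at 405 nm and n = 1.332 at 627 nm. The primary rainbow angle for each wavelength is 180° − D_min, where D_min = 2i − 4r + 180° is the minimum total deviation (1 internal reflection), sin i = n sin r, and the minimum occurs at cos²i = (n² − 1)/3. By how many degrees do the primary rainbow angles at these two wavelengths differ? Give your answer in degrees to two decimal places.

At 405 nm (n = 1.344): cos²i = 0.26878 → i = 58.772°, r = 39.512°, D_min = 139.495°, rainbow angle = 40.505°.
At 627 nm (n = 1.332): cos²i = 0.25807 → i = 59.469°, r = 40.290°, D_min = 137.776°, rainbow angle = 42.224°.
Angular width = |40.505° − 42.224°| = 1.719°.

1.72°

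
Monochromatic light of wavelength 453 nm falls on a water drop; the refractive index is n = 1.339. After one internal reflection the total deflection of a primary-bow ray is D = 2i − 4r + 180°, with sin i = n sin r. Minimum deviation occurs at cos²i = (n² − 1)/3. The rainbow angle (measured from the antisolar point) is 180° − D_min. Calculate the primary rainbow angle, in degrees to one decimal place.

cos²i = (1.79292 − 1)/3 = 0.26431; i = arccos(0.51411) = 59.062°.
sin r = sin 59.062°/1.339 = 0.64057; r = 39.834°.
D_min = 2·59.062° − 4·39.834° + 180° = 138.786°.
Rainbow angle = 180° − D_min = 41.214°.

41.2°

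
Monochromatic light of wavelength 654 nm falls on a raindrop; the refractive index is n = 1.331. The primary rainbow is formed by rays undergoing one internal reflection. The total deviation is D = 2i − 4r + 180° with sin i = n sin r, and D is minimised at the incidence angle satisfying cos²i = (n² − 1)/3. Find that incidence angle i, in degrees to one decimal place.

cos²i = (1.331² − 1)/3 = (1.77156 − 1)/3 = 0.25719.
cos i = 0.50714, so i = 59.527°.

59.5°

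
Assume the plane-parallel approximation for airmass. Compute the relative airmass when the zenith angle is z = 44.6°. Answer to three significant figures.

1.40

X = sec z = 1/cos 44.6° = 1/0.7120 = 1.4044.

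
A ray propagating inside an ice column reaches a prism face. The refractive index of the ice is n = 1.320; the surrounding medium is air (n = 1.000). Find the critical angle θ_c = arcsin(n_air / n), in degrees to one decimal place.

sin θ_c = n_air / n = 1.000 / 1.320 = 0.7576.
θ_c = arcsin(0.7576) = 49.25°.

49.3°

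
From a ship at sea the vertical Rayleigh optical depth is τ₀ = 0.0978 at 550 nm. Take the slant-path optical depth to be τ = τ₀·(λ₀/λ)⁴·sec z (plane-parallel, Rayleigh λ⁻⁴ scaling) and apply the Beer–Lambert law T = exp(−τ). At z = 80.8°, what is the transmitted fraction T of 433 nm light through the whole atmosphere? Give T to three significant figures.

0.203

sec 80.8° = 6.2546.
τ = 0.0978 × (550/433)⁴ × 6.2546 = 0.0978 × 2.6031 × 6.2546 = 1.5924.
T = exp(−1.5924) = 0.2034.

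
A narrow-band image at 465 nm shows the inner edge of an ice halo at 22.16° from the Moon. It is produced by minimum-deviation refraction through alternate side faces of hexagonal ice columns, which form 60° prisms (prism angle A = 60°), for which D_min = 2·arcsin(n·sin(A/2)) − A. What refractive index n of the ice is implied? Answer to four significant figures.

Rearranging: n = sin((D_min + A)/2) / sin(A/2).
(D_min + A)/2 = (22.16° + 60°)/2 = 41.080°.
n = sin 41.080° / sin 30° = 0.6571 / 0.5000 = 1.3142.

1.314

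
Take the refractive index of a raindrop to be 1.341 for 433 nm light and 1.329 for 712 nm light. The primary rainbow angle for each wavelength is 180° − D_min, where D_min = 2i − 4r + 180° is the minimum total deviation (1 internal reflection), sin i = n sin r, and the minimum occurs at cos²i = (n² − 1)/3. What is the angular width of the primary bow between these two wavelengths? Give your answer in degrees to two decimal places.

At 433 nm (n = 1.341): cos²i = 0.26609 → i = 58.946°, r = 39.705°, D_min = 139.071°, rainbow angle = 40.929°.
At 712 nm (n = 1.329): cos²i = 0.25541 → i = 59.643°, r = 40.487°, D_min = 137.337°, rainbow angle = 42.663°.
Angular width = |40.929° − 42.663°| = 1.735°.

1.73°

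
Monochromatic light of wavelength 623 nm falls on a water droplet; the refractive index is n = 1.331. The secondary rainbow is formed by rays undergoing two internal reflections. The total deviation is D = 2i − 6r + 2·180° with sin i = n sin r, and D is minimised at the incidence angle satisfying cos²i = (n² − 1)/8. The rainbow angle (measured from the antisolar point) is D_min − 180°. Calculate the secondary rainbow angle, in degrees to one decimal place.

50.4°

cos²i = (1.77156 − 1)/8 = 0.09645; i = arccos(0.31056) = 71.907°.
sin r = sin 71.907°/1.331 = 0.71417; r = 45.575°.
D_min = 2·71.907° − 6·45.575° + 360° = 230.365°.
Rainbow angle = D_min − 180° = 50.365°.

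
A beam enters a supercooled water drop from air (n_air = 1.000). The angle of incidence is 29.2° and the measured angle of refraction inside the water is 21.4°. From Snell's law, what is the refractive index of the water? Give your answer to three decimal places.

1.337

n = sin θ_i / sin θ_r = sin 29.2° / sin 21.4° = 0.4879 / 0.3649 = 1.3371.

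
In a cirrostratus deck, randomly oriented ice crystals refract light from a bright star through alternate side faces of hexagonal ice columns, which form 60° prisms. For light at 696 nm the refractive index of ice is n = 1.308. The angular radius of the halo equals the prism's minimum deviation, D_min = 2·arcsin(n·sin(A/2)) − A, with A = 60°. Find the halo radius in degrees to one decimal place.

21.7°

n·sin(A/2) = 1.308 × sin 30° = 1.308 × 0.5000 = 0.6540.
D_min = 2·arcsin(0.6540) − 60° = 2 × 40.844° − 60° = 21.688°.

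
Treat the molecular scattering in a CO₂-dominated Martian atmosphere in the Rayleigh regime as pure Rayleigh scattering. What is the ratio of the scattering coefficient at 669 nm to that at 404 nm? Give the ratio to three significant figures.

0.133

Rayleigh scattering ∝ λ⁻⁴, so the ratio of coefficients is the inverse fourth power of the wavelength ratio.
σ(669)/σ(404) = (404/669)⁴ = (0.6039)⁴ = 0.133.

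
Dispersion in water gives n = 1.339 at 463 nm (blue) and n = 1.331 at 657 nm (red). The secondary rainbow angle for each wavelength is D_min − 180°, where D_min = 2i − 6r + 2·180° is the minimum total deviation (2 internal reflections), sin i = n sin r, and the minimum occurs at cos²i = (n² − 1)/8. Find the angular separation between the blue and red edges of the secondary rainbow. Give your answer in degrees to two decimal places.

2.09°

At 463 nm (n = 1.339): cos²i = 0.09912 → i = 71.650°, r = 45.141°, D_min = 232.451°, rainbow angle = 52.451°.
At 657 nm (n = 1.331): cos²i = 0.09645 → i = 71.907°, r = 45.575°, D_min = 230.365°, rainbow angle = 50.365°.
Angular width = |52.451° − 50.365°| = 2.086°.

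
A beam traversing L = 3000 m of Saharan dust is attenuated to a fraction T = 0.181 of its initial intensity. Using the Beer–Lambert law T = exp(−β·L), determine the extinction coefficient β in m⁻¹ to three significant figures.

Beer–Lambert: T = exp(−βL) ⇒ β = −ln(T)/L = −ln(0.181)/3000 = 1.7093/3000 = 0.0005698 m⁻¹.

0.000570 m⁻¹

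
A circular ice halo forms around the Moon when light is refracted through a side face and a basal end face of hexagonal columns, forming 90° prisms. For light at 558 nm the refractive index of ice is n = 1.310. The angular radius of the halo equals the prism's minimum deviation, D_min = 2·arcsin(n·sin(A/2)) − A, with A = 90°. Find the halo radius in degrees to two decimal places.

45.73°

n·sin(A/2) = 1.310 × sin 45° = 1.310 × 0.7071 = 0.9263.
D_min = 2·arcsin(0.9263) − 90° = 2 × 67.867° − 90° = 45.733°.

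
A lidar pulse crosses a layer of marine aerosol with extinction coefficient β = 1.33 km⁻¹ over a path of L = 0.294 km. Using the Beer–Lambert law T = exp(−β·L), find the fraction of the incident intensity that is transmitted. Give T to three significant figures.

0.676

τ = β·L = 1.33 × 0.294 = 0.3910.
T = exp(−0.3910) = 0.6764.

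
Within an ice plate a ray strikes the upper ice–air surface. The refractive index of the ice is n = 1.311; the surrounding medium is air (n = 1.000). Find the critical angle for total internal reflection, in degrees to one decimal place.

sin θ_c = n_air / n = 1.000 / 1.311 = 0.7628.
θ_c = arcsin(0.7628) = 49.71°.

49.7°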